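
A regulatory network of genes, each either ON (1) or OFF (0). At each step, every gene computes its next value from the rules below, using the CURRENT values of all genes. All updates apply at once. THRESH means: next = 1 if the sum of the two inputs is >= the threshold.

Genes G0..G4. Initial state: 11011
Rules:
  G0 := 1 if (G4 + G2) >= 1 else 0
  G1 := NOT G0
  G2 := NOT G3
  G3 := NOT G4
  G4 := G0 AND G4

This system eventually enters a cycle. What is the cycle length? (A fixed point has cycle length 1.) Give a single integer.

Step 0: 11011
Step 1: G0=(1+0>=1)=1 G1=NOT G0=NOT 1=0 G2=NOT G3=NOT 1=0 G3=NOT G4=NOT 1=0 G4=G0&G4=1&1=1 -> 10001
Step 2: G0=(1+0>=1)=1 G1=NOT G0=NOT 1=0 G2=NOT G3=NOT 0=1 G3=NOT G4=NOT 1=0 G4=G0&G4=1&1=1 -> 10101
Step 3: G0=(1+1>=1)=1 G1=NOT G0=NOT 1=0 G2=NOT G3=NOT 0=1 G3=NOT G4=NOT 1=0 G4=G0&G4=1&1=1 -> 10101
State from step 3 equals state from step 2 -> cycle length 1

Answer: 1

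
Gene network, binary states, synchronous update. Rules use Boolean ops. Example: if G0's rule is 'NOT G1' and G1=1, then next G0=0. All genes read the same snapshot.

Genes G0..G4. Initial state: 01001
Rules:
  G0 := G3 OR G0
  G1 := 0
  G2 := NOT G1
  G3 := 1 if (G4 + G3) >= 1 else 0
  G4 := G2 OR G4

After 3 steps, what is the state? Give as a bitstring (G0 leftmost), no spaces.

Step 1: G0=G3|G0=0|0=0 G1=0(const) G2=NOT G1=NOT 1=0 G3=(1+0>=1)=1 G4=G2|G4=0|1=1 -> 00011
Step 2: G0=G3|G0=1|0=1 G1=0(const) G2=NOT G1=NOT 0=1 G3=(1+1>=1)=1 G4=G2|G4=0|1=1 -> 10111
Step 3: G0=G3|G0=1|1=1 G1=0(const) G2=NOT G1=NOT 0=1 G3=(1+1>=1)=1 G4=G2|G4=1|1=1 -> 10111

10111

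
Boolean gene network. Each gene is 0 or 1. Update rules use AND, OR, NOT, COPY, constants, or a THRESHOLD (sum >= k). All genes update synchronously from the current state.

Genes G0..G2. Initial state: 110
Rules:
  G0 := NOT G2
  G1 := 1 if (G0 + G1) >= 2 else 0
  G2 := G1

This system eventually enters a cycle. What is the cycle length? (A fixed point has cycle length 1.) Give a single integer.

Answer: 1

Derivation:
Step 0: 110
Step 1: G0=NOT G2=NOT 0=1 G1=(1+1>=2)=1 G2=G1=1 -> 111
Step 2: G0=NOT G2=NOT 1=0 G1=(1+1>=2)=1 G2=G1=1 -> 011
Step 3: G0=NOT G2=NOT 1=0 G1=(0+1>=2)=0 G2=G1=1 -> 001
Step 4: G0=NOT G2=NOT 1=0 G1=(0+0>=2)=0 G2=G1=0 -> 000
Step 5: G0=NOT G2=NOT 0=1 G1=(0+0>=2)=0 G2=G1=0 -> 100
Step 6: G0=NOT G2=NOT 0=1 G1=(1+0>=2)=0 G2=G1=0 -> 100
State from step 6 equals state from step 5 -> cycle length 1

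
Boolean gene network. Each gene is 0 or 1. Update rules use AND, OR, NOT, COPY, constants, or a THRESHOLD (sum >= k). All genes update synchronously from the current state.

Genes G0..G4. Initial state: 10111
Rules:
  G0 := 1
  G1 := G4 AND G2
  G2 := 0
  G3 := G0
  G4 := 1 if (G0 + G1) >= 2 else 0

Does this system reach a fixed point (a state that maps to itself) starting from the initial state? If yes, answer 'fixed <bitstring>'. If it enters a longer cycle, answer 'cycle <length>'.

Answer: fixed 10010

Derivation:
Step 0: 10111
Step 1: G0=1(const) G1=G4&G2=1&1=1 G2=0(const) G3=G0=1 G4=(1+0>=2)=0 -> 11010
Step 2: G0=1(const) G1=G4&G2=0&0=0 G2=0(const) G3=G0=1 G4=(1+1>=2)=1 -> 10011
Step 3: G0=1(const) G1=G4&G2=1&0=0 G2=0(const) G3=G0=1 G4=(1+0>=2)=0 -> 10010
Step 4: G0=1(const) G1=G4&G2=0&0=0 G2=0(const) G3=G0=1 G4=(1+0>=2)=0 -> 10010
Fixed point reached at step 3: 10010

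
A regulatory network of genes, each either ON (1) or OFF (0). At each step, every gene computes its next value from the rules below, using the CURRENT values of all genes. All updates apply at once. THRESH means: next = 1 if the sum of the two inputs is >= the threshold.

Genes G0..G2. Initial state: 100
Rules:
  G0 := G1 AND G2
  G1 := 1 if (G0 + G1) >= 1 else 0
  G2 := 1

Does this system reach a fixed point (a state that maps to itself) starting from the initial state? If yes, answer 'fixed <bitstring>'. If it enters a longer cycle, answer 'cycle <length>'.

Step 0: 100
Step 1: G0=G1&G2=0&0=0 G1=(1+0>=1)=1 G2=1(const) -> 011
Step 2: G0=G1&G2=1&1=1 G1=(0+1>=1)=1 G2=1(const) -> 111
Step 3: G0=G1&G2=1&1=1 G1=(1+1>=1)=1 G2=1(const) -> 111
Fixed point reached at step 2: 111

Answer: fixed 111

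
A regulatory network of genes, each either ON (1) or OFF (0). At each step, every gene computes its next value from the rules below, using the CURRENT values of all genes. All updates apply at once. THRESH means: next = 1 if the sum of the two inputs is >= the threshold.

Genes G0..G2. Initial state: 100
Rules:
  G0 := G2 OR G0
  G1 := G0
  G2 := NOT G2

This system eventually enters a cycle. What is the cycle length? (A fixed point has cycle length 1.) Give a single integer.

Answer: 2

Derivation:
Step 0: 100
Step 1: G0=G2|G0=0|1=1 G1=G0=1 G2=NOT G2=NOT 0=1 -> 111
Step 2: G0=G2|G0=1|1=1 G1=G0=1 G2=NOT G2=NOT 1=0 -> 110
Step 3: G0=G2|G0=0|1=1 G1=G0=1 G2=NOT G2=NOT 0=1 -> 111
State from step 3 equals state from step 1 -> cycle length 2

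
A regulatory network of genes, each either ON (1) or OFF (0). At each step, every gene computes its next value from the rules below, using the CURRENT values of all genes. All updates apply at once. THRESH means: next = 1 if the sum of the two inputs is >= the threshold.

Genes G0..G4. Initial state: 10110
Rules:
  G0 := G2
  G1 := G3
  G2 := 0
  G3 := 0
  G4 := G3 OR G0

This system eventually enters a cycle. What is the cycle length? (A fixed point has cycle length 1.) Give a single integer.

Step 0: 10110
Step 1: G0=G2=1 G1=G3=1 G2=0(const) G3=0(const) G4=G3|G0=1|1=1 -> 11001
Step 2: G0=G2=0 G1=G3=0 G2=0(const) G3=0(const) G4=G3|G0=0|1=1 -> 00001
Step 3: G0=G2=0 G1=G3=0 G2=0(const) G3=0(const) G4=G3|G0=0|0=0 -> 00000
Step 4: G0=G2=0 G1=G3=0 G2=0(const) G3=0(const) G4=G3|G0=0|0=0 -> 00000
State from step 4 equals state from step 3 -> cycle length 1

Answer: 1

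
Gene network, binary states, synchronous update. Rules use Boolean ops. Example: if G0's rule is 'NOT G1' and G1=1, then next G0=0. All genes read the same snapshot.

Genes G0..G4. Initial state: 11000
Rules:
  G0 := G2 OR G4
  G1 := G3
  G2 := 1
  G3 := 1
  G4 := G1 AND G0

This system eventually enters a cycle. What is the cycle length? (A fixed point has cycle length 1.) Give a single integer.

Step 0: 11000
Step 1: G0=G2|G4=0|0=0 G1=G3=0 G2=1(const) G3=1(const) G4=G1&G0=1&1=1 -> 00111
Step 2: G0=G2|G4=1|1=1 G1=G3=1 G2=1(const) G3=1(const) G4=G1&G0=0&0=0 -> 11110
Step 3: G0=G2|G4=1|0=1 G1=G3=1 G2=1(const) G3=1(const) G4=G1&G0=1&1=1 -> 11111
Step 4: G0=G2|G4=1|1=1 G1=G3=1 G2=1(const) G3=1(const) G4=G1&G0=1&1=1 -> 11111
State from step 4 equals state from step 3 -> cycle length 1

Answer: 1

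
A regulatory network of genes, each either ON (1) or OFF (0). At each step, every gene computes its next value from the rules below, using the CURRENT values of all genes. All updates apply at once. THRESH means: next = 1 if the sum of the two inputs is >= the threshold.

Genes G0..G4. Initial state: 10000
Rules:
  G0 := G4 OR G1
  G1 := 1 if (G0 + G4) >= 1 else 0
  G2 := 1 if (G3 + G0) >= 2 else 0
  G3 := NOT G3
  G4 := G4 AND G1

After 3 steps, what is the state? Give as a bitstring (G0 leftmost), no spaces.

Step 1: G0=G4|G1=0|0=0 G1=(1+0>=1)=1 G2=(0+1>=2)=0 G3=NOT G3=NOT 0=1 G4=G4&G1=0&0=0 -> 01010
Step 2: G0=G4|G1=0|1=1 G1=(0+0>=1)=0 G2=(1+0>=2)=0 G3=NOT G3=NOT 1=0 G4=G4&G1=0&1=0 -> 10000
Step 3: G0=G4|G1=0|0=0 G1=(1+0>=1)=1 G2=(0+1>=2)=0 G3=NOT G3=NOT 0=1 G4=G4&G1=0&0=0 -> 01010

01010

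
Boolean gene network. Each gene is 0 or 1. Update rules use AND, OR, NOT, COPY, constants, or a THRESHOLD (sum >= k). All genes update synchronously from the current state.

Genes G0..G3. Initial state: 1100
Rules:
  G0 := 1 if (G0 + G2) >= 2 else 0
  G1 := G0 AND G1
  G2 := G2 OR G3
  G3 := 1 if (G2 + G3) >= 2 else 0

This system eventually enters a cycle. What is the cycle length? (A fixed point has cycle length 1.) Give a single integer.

Step 0: 1100
Step 1: G0=(1+0>=2)=0 G1=G0&G1=1&1=1 G2=G2|G3=0|0=0 G3=(0+0>=2)=0 -> 0100
Step 2: G0=(0+0>=2)=0 G1=G0&G1=0&1=0 G2=G2|G3=0|0=0 G3=(0+0>=2)=0 -> 0000
Step 3: G0=(0+0>=2)=0 G1=G0&G1=0&0=0 G2=G2|G3=0|0=0 G3=(0+0>=2)=0 -> 0000
State from step 3 equals state from step 2 -> cycle length 1

Answer: 1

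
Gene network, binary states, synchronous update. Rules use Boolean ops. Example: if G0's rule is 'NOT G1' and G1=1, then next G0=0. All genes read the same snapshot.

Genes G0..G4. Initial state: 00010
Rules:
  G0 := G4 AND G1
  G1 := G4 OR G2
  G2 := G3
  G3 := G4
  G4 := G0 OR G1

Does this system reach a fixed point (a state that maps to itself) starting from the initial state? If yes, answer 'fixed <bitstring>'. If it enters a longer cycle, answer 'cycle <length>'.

Answer: cycle 2

Derivation:
Step 0: 00010
Step 1: G0=G4&G1=0&0=0 G1=G4|G2=0|0=0 G2=G3=1 G3=G4=0 G4=G0|G1=0|0=0 -> 00100
Step 2: G0=G4&G1=0&0=0 G1=G4|G2=0|1=1 G2=G3=0 G3=G4=0 G4=G0|G1=0|0=0 -> 01000
Step 3: G0=G4&G1=0&1=0 G1=G4|G2=0|0=0 G2=G3=0 G3=G4=0 G4=G0|G1=0|1=1 -> 00001
Step 4: G0=G4&G1=1&0=0 G1=G4|G2=1|0=1 G2=G3=0 G3=G4=1 G4=G0|G1=0|0=0 -> 01010
Step 5: G0=G4&G1=0&1=0 G1=G4|G2=0|0=0 G2=G3=1 G3=G4=0 G4=G0|G1=0|1=1 -> 00101
Step 6: G0=G4&G1=1&0=0 G1=G4|G2=1|1=1 G2=G3=0 G3=G4=1 G4=G0|G1=0|0=0 -> 01010
Cycle of length 2 starting at step 4 -> no fixed point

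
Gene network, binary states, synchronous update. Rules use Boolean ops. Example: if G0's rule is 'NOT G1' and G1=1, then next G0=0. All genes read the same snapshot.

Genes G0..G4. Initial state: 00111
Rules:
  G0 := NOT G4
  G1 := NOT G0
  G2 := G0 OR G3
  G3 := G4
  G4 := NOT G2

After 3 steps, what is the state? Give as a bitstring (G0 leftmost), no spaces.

Step 1: G0=NOT G4=NOT 1=0 G1=NOT G0=NOT 0=1 G2=G0|G3=0|1=1 G3=G4=1 G4=NOT G2=NOT 1=0 -> 01110
Step 2: G0=NOT G4=NOT 0=1 G1=NOT G0=NOT 0=1 G2=G0|G3=0|1=1 G3=G4=0 G4=NOT G2=NOT 1=0 -> 11100
Step 3: G0=NOT G4=NOT 0=1 G1=NOT G0=NOT 1=0 G2=G0|G3=1|0=1 G3=G4=0 G4=NOT G2=NOT 1=0 -> 10100

10100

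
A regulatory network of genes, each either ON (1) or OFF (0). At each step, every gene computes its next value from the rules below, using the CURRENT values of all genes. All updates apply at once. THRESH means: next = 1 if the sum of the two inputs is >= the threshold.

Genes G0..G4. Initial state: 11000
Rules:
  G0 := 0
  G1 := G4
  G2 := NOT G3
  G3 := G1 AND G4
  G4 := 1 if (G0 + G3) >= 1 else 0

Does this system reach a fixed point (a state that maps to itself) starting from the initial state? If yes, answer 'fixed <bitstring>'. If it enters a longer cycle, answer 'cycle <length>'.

Step 0: 11000
Step 1: G0=0(const) G1=G4=0 G2=NOT G3=NOT 0=1 G3=G1&G4=1&0=0 G4=(1+0>=1)=1 -> 00101
Step 2: G0=0(const) G1=G4=1 G2=NOT G3=NOT 0=1 G3=G1&G4=0&1=0 G4=(0+0>=1)=0 -> 01100
Step 3: G0=0(const) G1=G4=0 G2=NOT G3=NOT 0=1 G3=G1&G4=1&0=0 G4=(0+0>=1)=0 -> 00100
Step 4: G0=0(const) G1=G4=0 G2=NOT G3=NOT 0=1 G3=G1&G4=0&0=0 G4=(0+0>=1)=0 -> 00100
Fixed point reached at step 3: 00100

Answer: fixed 00100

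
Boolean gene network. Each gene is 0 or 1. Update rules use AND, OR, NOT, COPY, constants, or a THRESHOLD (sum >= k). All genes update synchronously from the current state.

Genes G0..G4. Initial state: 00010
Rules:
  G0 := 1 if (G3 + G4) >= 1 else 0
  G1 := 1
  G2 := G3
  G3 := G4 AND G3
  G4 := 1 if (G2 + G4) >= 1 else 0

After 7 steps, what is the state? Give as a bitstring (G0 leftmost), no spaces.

Step 1: G0=(1+0>=1)=1 G1=1(const) G2=G3=1 G3=G4&G3=0&1=0 G4=(0+0>=1)=0 -> 11100
Step 2: G0=(0+0>=1)=0 G1=1(const) G2=G3=0 G3=G4&G3=0&0=0 G4=(1+0>=1)=1 -> 01001
Step 3: G0=(0+1>=1)=1 G1=1(const) G2=G3=0 G3=G4&G3=1&0=0 G4=(0+1>=1)=1 -> 11001
Step 4: G0=(0+1>=1)=1 G1=1(const) G2=G3=0 G3=G4&G3=1&0=0 G4=(0+1>=1)=1 -> 11001
Step 5: G0=(0+1>=1)=1 G1=1(const) G2=G3=0 G3=G4&G3=1&0=0 G4=(0+1>=1)=1 -> 11001
Step 6: G0=(0+1>=1)=1 G1=1(const) G2=G3=0 G3=G4&G3=1&0=0 G4=(0+1>=1)=1 -> 11001
Step 7: G0=(0+1>=1)=1 G1=1(const) G2=G3=0 G3=G4&G3=1&0=0 G4=(0+1>=1)=1 -> 11001

11001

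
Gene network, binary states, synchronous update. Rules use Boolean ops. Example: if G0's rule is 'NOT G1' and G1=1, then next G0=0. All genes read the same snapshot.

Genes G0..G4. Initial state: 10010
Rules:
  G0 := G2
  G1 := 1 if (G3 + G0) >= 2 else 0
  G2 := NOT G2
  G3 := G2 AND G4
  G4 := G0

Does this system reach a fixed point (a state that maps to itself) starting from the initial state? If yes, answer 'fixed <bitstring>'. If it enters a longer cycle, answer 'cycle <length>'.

Step 0: 10010
Step 1: G0=G2=0 G1=(1+1>=2)=1 G2=NOT G2=NOT 0=1 G3=G2&G4=0&0=0 G4=G0=1 -> 01101
Step 2: G0=G2=1 G1=(0+0>=2)=0 G2=NOT G2=NOT 1=0 G3=G2&G4=1&1=1 G4=G0=0 -> 10010
Cycle of length 2 starting at step 0 -> no fixed point

Answer: cycle 2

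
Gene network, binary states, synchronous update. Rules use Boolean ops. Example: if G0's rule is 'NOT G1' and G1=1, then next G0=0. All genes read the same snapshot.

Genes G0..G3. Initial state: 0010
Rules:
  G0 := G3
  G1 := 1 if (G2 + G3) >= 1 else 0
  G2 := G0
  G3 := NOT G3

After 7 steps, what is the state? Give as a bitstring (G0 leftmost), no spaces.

Step 1: G0=G3=0 G1=(1+0>=1)=1 G2=G0=0 G3=NOT G3=NOT 0=1 -> 0101
Step 2: G0=G3=1 G1=(0+1>=1)=1 G2=G0=0 G3=NOT G3=NOT 1=0 -> 1100
Step 3: G0=G3=0 G1=(0+0>=1)=0 G2=G0=1 G3=NOT G3=NOT 0=1 -> 0011
Step 4: G0=G3=1 G1=(1+1>=1)=1 G2=G0=0 G3=NOT G3=NOT 1=0 -> 1100
Step 5: G0=G3=0 G1=(0+0>=1)=0 G2=G0=1 G3=NOT G3=NOT 0=1 -> 0011
Step 6: G0=G3=1 G1=(1+1>=1)=1 G2=G0=0 G3=NOT G3=NOT 1=0 -> 1100
Step 7: G0=G3=0 G1=(0+0>=1)=0 G2=G0=1 G3=NOT G3=NOT 0=1 -> 0011

0011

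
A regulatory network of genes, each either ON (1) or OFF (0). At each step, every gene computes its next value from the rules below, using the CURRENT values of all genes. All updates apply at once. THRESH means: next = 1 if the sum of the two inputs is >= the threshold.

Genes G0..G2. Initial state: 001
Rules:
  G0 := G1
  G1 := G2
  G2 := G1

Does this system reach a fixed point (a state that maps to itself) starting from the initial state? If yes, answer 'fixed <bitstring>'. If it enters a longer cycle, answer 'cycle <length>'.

Step 0: 001
Step 1: G0=G1=0 G1=G2=1 G2=G1=0 -> 010
Step 2: G0=G1=1 G1=G2=0 G2=G1=1 -> 101
Step 3: G0=G1=0 G1=G2=1 G2=G1=0 -> 010
Cycle of length 2 starting at step 1 -> no fixed point

Answer: cycle 2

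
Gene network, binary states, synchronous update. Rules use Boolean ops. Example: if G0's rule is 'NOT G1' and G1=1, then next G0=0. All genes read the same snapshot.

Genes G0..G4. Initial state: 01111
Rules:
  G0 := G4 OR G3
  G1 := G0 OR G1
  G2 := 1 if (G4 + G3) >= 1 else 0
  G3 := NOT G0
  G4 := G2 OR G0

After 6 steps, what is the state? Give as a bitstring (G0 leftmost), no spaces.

Step 1: G0=G4|G3=1|1=1 G1=G0|G1=0|1=1 G2=(1+1>=1)=1 G3=NOT G0=NOT 0=1 G4=G2|G0=1|0=1 -> 11111
Step 2: G0=G4|G3=1|1=1 G1=G0|G1=1|1=1 G2=(1+1>=1)=1 G3=NOT G0=NOT 1=0 G4=G2|G0=1|1=1 -> 11101
Step 3: G0=G4|G3=1|0=1 G1=G0|G1=1|1=1 G2=(1+0>=1)=1 G3=NOT G0=NOT 1=0 G4=G2|G0=1|1=1 -> 11101
Step 4: G0=G4|G3=1|0=1 G1=G0|G1=1|1=1 G2=(1+0>=1)=1 G3=NOT G0=NOT 1=0 G4=G2|G0=1|1=1 -> 11101
Step 5: G0=G4|G3=1|0=1 G1=G0|G1=1|1=1 G2=(1+0>=1)=1 G3=NOT G0=NOT 1=0 G4=G2|G0=1|1=1 -> 11101
Step 6: G0=G4|G3=1|0=1 G1=G0|G1=1|1=1 G2=(1+0>=1)=1 G3=NOT G0=NOT 1=0 G4=G2|G0=1|1=1 -> 11101

11101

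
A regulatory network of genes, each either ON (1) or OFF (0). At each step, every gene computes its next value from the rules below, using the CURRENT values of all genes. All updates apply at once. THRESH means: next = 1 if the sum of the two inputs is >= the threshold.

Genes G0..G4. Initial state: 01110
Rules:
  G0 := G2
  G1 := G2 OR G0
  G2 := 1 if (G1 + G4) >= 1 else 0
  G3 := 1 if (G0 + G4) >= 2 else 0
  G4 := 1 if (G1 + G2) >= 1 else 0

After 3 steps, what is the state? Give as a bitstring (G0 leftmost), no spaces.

Step 1: G0=G2=1 G1=G2|G0=1|0=1 G2=(1+0>=1)=1 G3=(0+0>=2)=0 G4=(1+1>=1)=1 -> 11101
Step 2: G0=G2=1 G1=G2|G0=1|1=1 G2=(1+1>=1)=1 G3=(1+1>=2)=1 G4=(1+1>=1)=1 -> 11111
Step 3: G0=G2=1 G1=G2|G0=1|1=1 G2=(1+1>=1)=1 G3=(1+1>=2)=1 G4=(1+1>=1)=1 -> 11111

11111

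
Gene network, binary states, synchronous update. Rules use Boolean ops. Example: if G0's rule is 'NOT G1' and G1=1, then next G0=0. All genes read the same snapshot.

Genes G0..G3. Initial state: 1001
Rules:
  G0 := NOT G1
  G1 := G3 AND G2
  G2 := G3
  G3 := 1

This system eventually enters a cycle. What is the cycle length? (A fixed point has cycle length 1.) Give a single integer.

Answer: 1

Derivation:
Step 0: 1001
Step 1: G0=NOT G1=NOT 0=1 G1=G3&G2=1&0=0 G2=G3=1 G3=1(const) -> 1011
Step 2: G0=NOT G1=NOT 0=1 G1=G3&G2=1&1=1 G2=G3=1 G3=1(const) -> 1111
Step 3: G0=NOT G1=NOT 1=0 G1=G3&G2=1&1=1 G2=G3=1 G3=1(const) -> 0111
Step 4: G0=NOT G1=NOT 1=0 G1=G3&G2=1&1=1 G2=G3=1 G3=1(const) -> 0111
State from step 4 equals state from step 3 -> cycle length 1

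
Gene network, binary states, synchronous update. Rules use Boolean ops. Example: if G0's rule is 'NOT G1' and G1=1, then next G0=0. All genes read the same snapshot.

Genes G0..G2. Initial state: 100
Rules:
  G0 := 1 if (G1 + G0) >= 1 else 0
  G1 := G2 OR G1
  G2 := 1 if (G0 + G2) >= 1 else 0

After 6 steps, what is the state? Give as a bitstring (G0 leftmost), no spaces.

Step 1: G0=(0+1>=1)=1 G1=G2|G1=0|0=0 G2=(1+0>=1)=1 -> 101
Step 2: G0=(0+1>=1)=1 G1=G2|G1=1|0=1 G2=(1+1>=1)=1 -> 111
Step 3: G0=(1+1>=1)=1 G1=G2|G1=1|1=1 G2=(1+1>=1)=1 -> 111
Step 4: G0=(1+1>=1)=1 G1=G2|G1=1|1=1 G2=(1+1>=1)=1 -> 111
Step 5: G0=(1+1>=1)=1 G1=G2|G1=1|1=1 G2=(1+1>=1)=1 -> 111
Step 6: G0=(1+1>=1)=1 G1=G2|G1=1|1=1 G2=(1+1>=1)=1 -> 111

111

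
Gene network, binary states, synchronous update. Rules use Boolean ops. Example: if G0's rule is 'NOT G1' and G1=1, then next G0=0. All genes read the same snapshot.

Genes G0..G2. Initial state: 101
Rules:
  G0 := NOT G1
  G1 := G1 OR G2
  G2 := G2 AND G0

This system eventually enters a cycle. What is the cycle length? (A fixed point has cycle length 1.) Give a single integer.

Answer: 1

Derivation:
Step 0: 101
Step 1: G0=NOT G1=NOT 0=1 G1=G1|G2=0|1=1 G2=G2&G0=1&1=1 -> 111
Step 2: G0=NOT G1=NOT 1=0 G1=G1|G2=1|1=1 G2=G2&G0=1&1=1 -> 011
Step 3: G0=NOT G1=NOT 1=0 G1=G1|G2=1|1=1 G2=G2&G0=1&0=0 -> 010
Step 4: G0=NOT G1=NOT 1=0 G1=G1|G2=1|0=1 G2=G2&G0=0&0=0 -> 010
State from step 4 equals state from step 3 -> cycle length 1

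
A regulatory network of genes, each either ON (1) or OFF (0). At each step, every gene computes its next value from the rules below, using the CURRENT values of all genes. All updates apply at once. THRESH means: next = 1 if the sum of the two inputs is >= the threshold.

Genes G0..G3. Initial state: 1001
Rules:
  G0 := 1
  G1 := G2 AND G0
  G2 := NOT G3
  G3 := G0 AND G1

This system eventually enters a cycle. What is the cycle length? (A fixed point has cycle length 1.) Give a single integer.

Step 0: 1001
Step 1: G0=1(const) G1=G2&G0=0&1=0 G2=NOT G3=NOT 1=0 G3=G0&G1=1&0=0 -> 1000
Step 2: G0=1(const) G1=G2&G0=0&1=0 G2=NOT G3=NOT 0=1 G3=G0&G1=1&0=0 -> 1010
Step 3: G0=1(const) G1=G2&G0=1&1=1 G2=NOT G3=NOT 0=1 G3=G0&G1=1&0=0 -> 1110
Step 4: G0=1(const) G1=G2&G0=1&1=1 G2=NOT G3=NOT 0=1 G3=G0&G1=1&1=1 -> 1111
Step 5: G0=1(const) G1=G2&G0=1&1=1 G2=NOT G3=NOT 1=0 G3=G0&G1=1&1=1 -> 1101
Step 6: G0=1(const) G1=G2&G0=0&1=0 G2=NOT G3=NOT 1=0 G3=G0&G1=1&1=1 -> 1001
State from step 6 equals state from step 0 -> cycle length 6

Answer: 6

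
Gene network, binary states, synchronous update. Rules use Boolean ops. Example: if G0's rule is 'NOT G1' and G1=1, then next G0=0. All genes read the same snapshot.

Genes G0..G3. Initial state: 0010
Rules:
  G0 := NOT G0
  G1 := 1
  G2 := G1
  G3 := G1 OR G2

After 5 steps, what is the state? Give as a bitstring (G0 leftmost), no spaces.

Step 1: G0=NOT G0=NOT 0=1 G1=1(const) G2=G1=0 G3=G1|G2=0|1=1 -> 1101
Step 2: G0=NOT G0=NOT 1=0 G1=1(const) G2=G1=1 G3=G1|G2=1|0=1 -> 0111
Step 3: G0=NOT G0=NOT 0=1 G1=1(const) G2=G1=1 G3=G1|G2=1|1=1 -> 1111
Step 4: G0=NOT G0=NOT 1=0 G1=1(const) G2=G1=1 G3=G1|G2=1|1=1 -> 0111
Step 5: G0=NOT G0=NOT 0=1 G1=1(const) G2=G1=1 G3=G1|G2=1|1=1 -> 1111

1111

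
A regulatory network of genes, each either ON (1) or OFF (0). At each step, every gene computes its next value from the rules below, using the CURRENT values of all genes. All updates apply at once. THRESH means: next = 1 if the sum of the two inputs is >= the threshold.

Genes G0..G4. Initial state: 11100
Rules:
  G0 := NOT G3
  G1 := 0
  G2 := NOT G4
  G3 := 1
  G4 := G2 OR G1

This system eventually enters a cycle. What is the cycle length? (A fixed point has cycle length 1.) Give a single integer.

Step 0: 11100
Step 1: G0=NOT G3=NOT 0=1 G1=0(const) G2=NOT G4=NOT 0=1 G3=1(const) G4=G2|G1=1|1=1 -> 10111
Step 2: G0=NOT G3=NOT 1=0 G1=0(const) G2=NOT G4=NOT 1=0 G3=1(const) G4=G2|G1=1|0=1 -> 00011
Step 3: G0=NOT G3=NOT 1=0 G1=0(const) G2=NOT G4=NOT 1=0 G3=1(const) G4=G2|G1=0|0=0 -> 00010
Step 4: G0=NOT G3=NOT 1=0 G1=0(const) G2=NOT G4=NOT 0=1 G3=1(const) G4=G2|G1=0|0=0 -> 00110
Step 5: G0=NOT G3=NOT 1=0 G1=0(const) G2=NOT G4=NOT 0=1 G3=1(const) G4=G2|G1=1|0=1 -> 00111
Step 6: G0=NOT G3=NOT 1=0 G1=0(const) G2=NOT G4=NOT 1=0 G3=1(const) G4=G2|G1=1|0=1 -> 00011
State from step 6 equals state from step 2 -> cycle length 4

Answer: 4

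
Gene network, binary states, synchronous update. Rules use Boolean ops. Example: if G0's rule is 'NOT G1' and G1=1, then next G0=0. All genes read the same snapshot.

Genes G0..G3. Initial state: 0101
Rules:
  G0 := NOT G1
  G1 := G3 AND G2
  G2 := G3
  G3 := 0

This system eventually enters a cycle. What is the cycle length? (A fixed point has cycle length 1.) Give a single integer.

Step 0: 0101
Step 1: G0=NOT G1=NOT 1=0 G1=G3&G2=1&0=0 G2=G3=1 G3=0(const) -> 0010
Step 2: G0=NOT G1=NOT 0=1 G1=G3&G2=0&1=0 G2=G3=0 G3=0(const) -> 1000
Step 3: G0=NOT G1=NOT 0=1 G1=G3&G2=0&0=0 G2=G3=0 G3=0(const) -> 1000
State from step 3 equals state from step 2 -> cycle length 1

Answer: 1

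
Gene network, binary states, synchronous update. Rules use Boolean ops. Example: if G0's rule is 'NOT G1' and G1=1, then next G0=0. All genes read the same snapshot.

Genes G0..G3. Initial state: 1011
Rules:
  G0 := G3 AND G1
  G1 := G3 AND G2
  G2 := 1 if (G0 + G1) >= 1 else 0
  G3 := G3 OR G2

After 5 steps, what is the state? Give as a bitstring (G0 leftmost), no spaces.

Step 1: G0=G3&G1=1&0=0 G1=G3&G2=1&1=1 G2=(1+0>=1)=1 G3=G3|G2=1|1=1 -> 0111
Step 2: G0=G3&G1=1&1=1 G1=G3&G2=1&1=1 G2=(0+1>=1)=1 G3=G3|G2=1|1=1 -> 1111
Step 3: G0=G3&G1=1&1=1 G1=G3&G2=1&1=1 G2=(1+1>=1)=1 G3=G3|G2=1|1=1 -> 1111
Step 4: G0=G3&G1=1&1=1 G1=G3&G2=1&1=1 G2=(1+1>=1)=1 G3=G3|G2=1|1=1 -> 1111
Step 5: G0=G3&G1=1&1=1 G1=G3&G2=1&1=1 G2=(1+1>=1)=1 G3=G3|G2=1|1=1 -> 1111

1111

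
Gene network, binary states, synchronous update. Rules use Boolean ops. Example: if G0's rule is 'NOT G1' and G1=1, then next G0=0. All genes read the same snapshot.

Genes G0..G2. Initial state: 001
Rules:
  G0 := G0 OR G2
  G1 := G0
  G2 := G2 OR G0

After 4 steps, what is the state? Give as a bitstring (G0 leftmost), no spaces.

Step 1: G0=G0|G2=0|1=1 G1=G0=0 G2=G2|G0=1|0=1 -> 101
Step 2: G0=G0|G2=1|1=1 G1=G0=1 G2=G2|G0=1|1=1 -> 111
Step 3: G0=G0|G2=1|1=1 G1=G0=1 G2=G2|G0=1|1=1 -> 111
Step 4: G0=G0|G2=1|1=1 G1=G0=1 G2=G2|G0=1|1=1 -> 111

111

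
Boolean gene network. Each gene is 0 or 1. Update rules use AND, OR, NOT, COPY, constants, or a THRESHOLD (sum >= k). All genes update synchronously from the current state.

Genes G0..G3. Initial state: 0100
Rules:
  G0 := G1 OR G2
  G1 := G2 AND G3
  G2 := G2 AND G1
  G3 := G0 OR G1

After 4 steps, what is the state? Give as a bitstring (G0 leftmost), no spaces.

Step 1: G0=G1|G2=1|0=1 G1=G2&G3=0&0=0 G2=G2&G1=0&1=0 G3=G0|G1=0|1=1 -> 1001
Step 2: G0=G1|G2=0|0=0 G1=G2&G3=0&1=0 G2=G2&G1=0&0=0 G3=G0|G1=1|0=1 -> 0001
Step 3: G0=G1|G2=0|0=0 G1=G2&G3=0&1=0 G2=G2&G1=0&0=0 G3=G0|G1=0|0=0 -> 0000
Step 4: G0=G1|G2=0|0=0 G1=G2&G3=0&0=0 G2=G2&G1=0&0=0 G3=G0|G1=0|0=0 -> 0000

0000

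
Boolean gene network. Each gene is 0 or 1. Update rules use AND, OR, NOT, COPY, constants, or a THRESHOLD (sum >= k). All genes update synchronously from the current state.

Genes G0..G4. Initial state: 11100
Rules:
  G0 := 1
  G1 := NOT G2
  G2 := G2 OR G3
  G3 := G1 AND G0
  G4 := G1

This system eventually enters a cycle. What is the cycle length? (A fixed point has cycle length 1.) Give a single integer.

Answer: 1

Derivation:
Step 0: 11100
Step 1: G0=1(const) G1=NOT G2=NOT 1=0 G2=G2|G3=1|0=1 G3=G1&G0=1&1=1 G4=G1=1 -> 10111
Step 2: G0=1(const) G1=NOT G2=NOT 1=0 G2=G2|G3=1|1=1 G3=G1&G0=0&1=0 G4=G1=0 -> 10100
Step 3: G0=1(const) G1=NOT G2=NOT 1=0 G2=G2|G3=1|0=1 G3=G1&G0=0&1=0 G4=G1=0 -> 10100
State from step 3 equals state from step 2 -> cycle length 1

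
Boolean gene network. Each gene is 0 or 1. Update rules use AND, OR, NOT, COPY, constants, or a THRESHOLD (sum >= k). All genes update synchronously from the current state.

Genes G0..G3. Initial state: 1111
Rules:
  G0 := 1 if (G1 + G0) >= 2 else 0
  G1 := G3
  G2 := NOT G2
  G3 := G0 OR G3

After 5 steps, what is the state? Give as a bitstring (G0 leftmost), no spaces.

Step 1: G0=(1+1>=2)=1 G1=G3=1 G2=NOT G2=NOT 1=0 G3=G0|G3=1|1=1 -> 1101
Step 2: G0=(1+1>=2)=1 G1=G3=1 G2=NOT G2=NOT 0=1 G3=G0|G3=1|1=1 -> 1111
Step 3: G0=(1+1>=2)=1 G1=G3=1 G2=NOT G2=NOT 1=0 G3=G0|G3=1|1=1 -> 1101
Step 4: G0=(1+1>=2)=1 G1=G3=1 G2=NOT G2=NOT 0=1 G3=G0|G3=1|1=1 -> 1111
Step 5: G0=(1+1>=2)=1 G1=G3=1 G2=NOT G2=NOT 1=0 G3=G0|G3=1|1=1 -> 1101

1101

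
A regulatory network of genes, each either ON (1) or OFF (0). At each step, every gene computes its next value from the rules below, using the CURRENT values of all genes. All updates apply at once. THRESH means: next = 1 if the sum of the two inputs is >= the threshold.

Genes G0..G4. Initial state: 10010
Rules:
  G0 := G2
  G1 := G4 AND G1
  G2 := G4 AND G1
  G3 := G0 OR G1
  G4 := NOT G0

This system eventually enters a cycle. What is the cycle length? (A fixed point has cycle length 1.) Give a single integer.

Step 0: 10010
Step 1: G0=G2=0 G1=G4&G1=0&0=0 G2=G4&G1=0&0=0 G3=G0|G1=1|0=1 G4=NOT G0=NOT 1=0 -> 00010
Step 2: G0=G2=0 G1=G4&G1=0&0=0 G2=G4&G1=0&0=0 G3=G0|G1=0|0=0 G4=NOT G0=NOT 0=1 -> 00001
Step 3: G0=G2=0 G1=G4&G1=1&0=0 G2=G4&G1=1&0=0 G3=G0|G1=0|0=0 G4=NOT G0=NOT 0=1 -> 00001
State from step 3 equals state from step 2 -> cycle length 1

Answer: 1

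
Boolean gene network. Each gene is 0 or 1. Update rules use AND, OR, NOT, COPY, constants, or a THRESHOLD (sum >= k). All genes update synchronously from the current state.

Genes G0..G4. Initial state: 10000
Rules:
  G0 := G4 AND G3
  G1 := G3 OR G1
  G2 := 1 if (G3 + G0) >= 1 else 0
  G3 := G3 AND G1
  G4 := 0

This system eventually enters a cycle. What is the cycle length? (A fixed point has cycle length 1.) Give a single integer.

Answer: 1

Derivation:
Step 0: 10000
Step 1: G0=G4&G3=0&0=0 G1=G3|G1=0|0=0 G2=(0+1>=1)=1 G3=G3&G1=0&0=0 G4=0(const) -> 00100
Step 2: G0=G4&G3=0&0=0 G1=G3|G1=0|0=0 G2=(0+0>=1)=0 G3=G3&G1=0&0=0 G4=0(const) -> 00000
Step 3: G0=G4&G3=0&0=0 G1=G3|G1=0|0=0 G2=(0+0>=1)=0 G3=G3&G1=0&0=0 G4=0(const) -> 00000
State from step 3 equals state from step 2 -> cycle length 1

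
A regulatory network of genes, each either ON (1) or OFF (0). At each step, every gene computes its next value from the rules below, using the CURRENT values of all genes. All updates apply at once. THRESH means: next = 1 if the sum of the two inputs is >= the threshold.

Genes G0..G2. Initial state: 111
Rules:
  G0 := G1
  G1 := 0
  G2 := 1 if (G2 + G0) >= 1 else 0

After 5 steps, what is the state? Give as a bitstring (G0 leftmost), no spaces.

Step 1: G0=G1=1 G1=0(const) G2=(1+1>=1)=1 -> 101
Step 2: G0=G1=0 G1=0(const) G2=(1+1>=1)=1 -> 001
Step 3: G0=G1=0 G1=0(const) G2=(1+0>=1)=1 -> 001
Step 4: G0=G1=0 G1=0(const) G2=(1+0>=1)=1 -> 001
Step 5: G0=G1=0 G1=0(const) G2=(1+0>=1)=1 -> 001

001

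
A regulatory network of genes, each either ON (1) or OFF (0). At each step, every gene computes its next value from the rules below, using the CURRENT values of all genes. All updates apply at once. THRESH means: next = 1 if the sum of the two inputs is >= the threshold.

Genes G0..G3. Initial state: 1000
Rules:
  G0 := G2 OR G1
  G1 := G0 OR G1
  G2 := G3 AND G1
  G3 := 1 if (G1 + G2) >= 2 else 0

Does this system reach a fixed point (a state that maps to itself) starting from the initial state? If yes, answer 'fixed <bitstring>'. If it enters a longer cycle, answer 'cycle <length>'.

Answer: fixed 1100

Derivation:
Step 0: 1000
Step 1: G0=G2|G1=0|0=0 G1=G0|G1=1|0=1 G2=G3&G1=0&0=0 G3=(0+0>=2)=0 -> 0100
Step 2: G0=G2|G1=0|1=1 G1=G0|G1=0|1=1 G2=G3&G1=0&1=0 G3=(1+0>=2)=0 -> 1100
Step 3: G0=G2|G1=0|1=1 G1=G0|G1=1|1=1 G2=G3&G1=0&1=0 G3=(1+0>=2)=0 -> 1100
Fixed point reached at step 2: 1100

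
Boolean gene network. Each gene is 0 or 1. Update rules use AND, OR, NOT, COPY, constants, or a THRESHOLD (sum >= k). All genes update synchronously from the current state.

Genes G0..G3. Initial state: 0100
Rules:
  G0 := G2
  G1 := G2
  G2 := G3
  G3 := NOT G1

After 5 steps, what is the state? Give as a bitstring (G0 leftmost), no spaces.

Step 1: G0=G2=0 G1=G2=0 G2=G3=0 G3=NOT G1=NOT 1=0 -> 0000
Step 2: G0=G2=0 G1=G2=0 G2=G3=0 G3=NOT G1=NOT 0=1 -> 0001
Step 3: G0=G2=0 G1=G2=0 G2=G3=1 G3=NOT G1=NOT 0=1 -> 0011
Step 4: G0=G2=1 G1=G2=1 G2=G3=1 G3=NOT G1=NOT 0=1 -> 1111
Step 5: G0=G2=1 G1=G2=1 G2=G3=1 G3=NOT G1=NOT 1=0 -> 1110

1110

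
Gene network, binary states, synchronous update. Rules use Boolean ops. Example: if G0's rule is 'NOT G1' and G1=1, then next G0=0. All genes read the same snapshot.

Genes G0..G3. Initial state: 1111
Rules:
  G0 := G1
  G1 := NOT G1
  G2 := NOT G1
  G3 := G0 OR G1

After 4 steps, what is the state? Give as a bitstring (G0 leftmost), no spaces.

Step 1: G0=G1=1 G1=NOT G1=NOT 1=0 G2=NOT G1=NOT 1=0 G3=G0|G1=1|1=1 -> 1001
Step 2: G0=G1=0 G1=NOT G1=NOT 0=1 G2=NOT G1=NOT 0=1 G3=G0|G1=1|0=1 -> 0111
Step 3: G0=G1=1 G1=NOT G1=NOT 1=0 G2=NOT G1=NOT 1=0 G3=G0|G1=0|1=1 -> 1001
Step 4: G0=G1=0 G1=NOT G1=NOT 0=1 G2=NOT G1=NOT 0=1 G3=G0|G1=1|0=1 -> 0111

0111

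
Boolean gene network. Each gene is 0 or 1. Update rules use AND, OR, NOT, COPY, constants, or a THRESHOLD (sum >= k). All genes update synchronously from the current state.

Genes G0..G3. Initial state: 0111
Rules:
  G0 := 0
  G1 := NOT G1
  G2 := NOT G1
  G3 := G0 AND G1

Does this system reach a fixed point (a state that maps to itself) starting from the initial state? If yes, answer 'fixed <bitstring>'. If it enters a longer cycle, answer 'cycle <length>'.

Step 0: 0111
Step 1: G0=0(const) G1=NOT G1=NOT 1=0 G2=NOT G1=NOT 1=0 G3=G0&G1=0&1=0 -> 0000
Step 2: G0=0(const) G1=NOT G1=NOT 0=1 G2=NOT G1=NOT 0=1 G3=G0&G1=0&0=0 -> 0110
Step 3: G0=0(const) G1=NOT G1=NOT 1=0 G2=NOT G1=NOT 1=0 G3=G0&G1=0&1=0 -> 0000
Cycle of length 2 starting at step 1 -> no fixed point

Answer: cycle 2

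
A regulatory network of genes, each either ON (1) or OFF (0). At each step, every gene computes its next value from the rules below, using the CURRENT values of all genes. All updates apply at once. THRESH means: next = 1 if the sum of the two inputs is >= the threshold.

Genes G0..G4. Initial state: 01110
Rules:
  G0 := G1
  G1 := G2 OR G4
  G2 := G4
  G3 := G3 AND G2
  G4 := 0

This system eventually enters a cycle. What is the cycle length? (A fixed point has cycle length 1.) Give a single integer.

Answer: 1

Derivation:
Step 0: 01110
Step 1: G0=G1=1 G1=G2|G4=1|0=1 G2=G4=0 G3=G3&G2=1&1=1 G4=0(const) -> 11010
Step 2: G0=G1=1 G1=G2|G4=0|0=0 G2=G4=0 G3=G3&G2=1&0=0 G4=0(const) -> 10000
Step 3: G0=G1=0 G1=G2|G4=0|0=0 G2=G4=0 G3=G3&G2=0&0=0 G4=0(const) -> 00000
Step 4: G0=G1=0 G1=G2|G4=0|0=0 G2=G4=0 G3=G3&G2=0&0=0 G4=0(const) -> 00000
State from step 4 equals state from step 3 -> cycle length 1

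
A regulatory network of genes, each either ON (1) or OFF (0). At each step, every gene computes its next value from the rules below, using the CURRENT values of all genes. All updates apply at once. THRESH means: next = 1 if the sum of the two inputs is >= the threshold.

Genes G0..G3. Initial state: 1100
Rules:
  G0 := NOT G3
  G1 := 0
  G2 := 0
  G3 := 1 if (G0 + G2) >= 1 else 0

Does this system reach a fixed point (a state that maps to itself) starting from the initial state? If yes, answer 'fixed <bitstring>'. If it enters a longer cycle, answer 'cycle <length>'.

Answer: cycle 4

Derivation:
Step 0: 1100
Step 1: G0=NOT G3=NOT 0=1 G1=0(const) G2=0(const) G3=(1+0>=1)=1 -> 1001
Step 2: G0=NOT G3=NOT 1=0 G1=0(const) G2=0(const) G3=(1+0>=1)=1 -> 0001
Step 3: G0=NOT G3=NOT 1=0 G1=0(const) G2=0(const) G3=(0+0>=1)=0 -> 0000
Step 4: G0=NOT G3=NOT 0=1 G1=0(const) G2=0(const) G3=(0+0>=1)=0 -> 1000
Step 5: G0=NOT G3=NOT 0=1 G1=0(const) G2=0(const) G3=(1+0>=1)=1 -> 1001
Cycle of length 4 starting at step 1 -> no fixed point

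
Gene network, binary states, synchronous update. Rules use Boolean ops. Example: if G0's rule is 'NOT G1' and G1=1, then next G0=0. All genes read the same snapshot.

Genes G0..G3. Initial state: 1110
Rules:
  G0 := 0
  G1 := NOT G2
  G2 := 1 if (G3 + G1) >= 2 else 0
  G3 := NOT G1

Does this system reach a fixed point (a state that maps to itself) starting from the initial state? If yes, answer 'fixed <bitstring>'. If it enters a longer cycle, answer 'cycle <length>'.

Answer: cycle 3

Derivation:
Step 0: 1110
Step 1: G0=0(const) G1=NOT G2=NOT 1=0 G2=(0+1>=2)=0 G3=NOT G1=NOT 1=0 -> 0000
Step 2: G0=0(const) G1=NOT G2=NOT 0=1 G2=(0+0>=2)=0 G3=NOT G1=NOT 0=1 -> 0101
Step 3: G0=0(const) G1=NOT G2=NOT 0=1 G2=(1+1>=2)=1 G3=NOT G1=NOT 1=0 -> 0110
Step 4: G0=0(const) G1=NOT G2=NOT 1=0 G2=(0+1>=2)=0 G3=NOT G1=NOT 1=0 -> 0000
Cycle of length 3 starting at step 1 -> no fixed point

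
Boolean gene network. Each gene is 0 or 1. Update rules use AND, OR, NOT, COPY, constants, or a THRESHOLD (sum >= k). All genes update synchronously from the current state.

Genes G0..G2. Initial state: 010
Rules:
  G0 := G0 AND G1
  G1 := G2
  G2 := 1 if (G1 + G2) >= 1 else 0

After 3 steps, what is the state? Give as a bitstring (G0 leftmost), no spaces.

Step 1: G0=G0&G1=0&1=0 G1=G2=0 G2=(1+0>=1)=1 -> 001
Step 2: G0=G0&G1=0&0=0 G1=G2=1 G2=(0+1>=1)=1 -> 011
Step 3: G0=G0&G1=0&1=0 G1=G2=1 G2=(1+1>=1)=1 -> 011

011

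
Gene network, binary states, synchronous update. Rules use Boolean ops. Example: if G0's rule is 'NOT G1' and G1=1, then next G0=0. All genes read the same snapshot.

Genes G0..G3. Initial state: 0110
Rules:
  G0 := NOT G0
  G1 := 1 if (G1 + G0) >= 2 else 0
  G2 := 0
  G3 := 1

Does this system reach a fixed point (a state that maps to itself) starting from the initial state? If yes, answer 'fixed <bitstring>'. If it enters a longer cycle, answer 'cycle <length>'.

Step 0: 0110
Step 1: G0=NOT G0=NOT 0=1 G1=(1+0>=2)=0 G2=0(const) G3=1(const) -> 1001
Step 2: G0=NOT G0=NOT 1=0 G1=(0+1>=2)=0 G2=0(const) G3=1(const) -> 0001
Step 3: G0=NOT G0=NOT 0=1 G1=(0+0>=2)=0 G2=0(const) G3=1(const) -> 1001
Cycle of length 2 starting at step 1 -> no fixed point

Answer: cycle 2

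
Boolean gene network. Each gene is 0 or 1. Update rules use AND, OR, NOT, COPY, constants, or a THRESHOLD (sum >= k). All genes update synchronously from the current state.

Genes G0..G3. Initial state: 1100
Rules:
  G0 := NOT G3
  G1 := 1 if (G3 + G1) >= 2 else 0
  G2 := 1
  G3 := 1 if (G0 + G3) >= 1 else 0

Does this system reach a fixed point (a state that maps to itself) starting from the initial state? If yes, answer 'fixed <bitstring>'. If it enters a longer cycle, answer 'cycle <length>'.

Answer: fixed 0011

Derivation:
Step 0: 1100
Step 1: G0=NOT G3=NOT 0=1 G1=(0+1>=2)=0 G2=1(const) G3=(1+0>=1)=1 -> 1011
Step 2: G0=NOT G3=NOT 1=0 G1=(1+0>=2)=0 G2=1(const) G3=(1+1>=1)=1 -> 0011
Step 3: G0=NOT G3=NOT 1=0 G1=(1+0>=2)=0 G2=1(const) G3=(0+1>=1)=1 -> 0011
Fixed point reached at step 2: 0011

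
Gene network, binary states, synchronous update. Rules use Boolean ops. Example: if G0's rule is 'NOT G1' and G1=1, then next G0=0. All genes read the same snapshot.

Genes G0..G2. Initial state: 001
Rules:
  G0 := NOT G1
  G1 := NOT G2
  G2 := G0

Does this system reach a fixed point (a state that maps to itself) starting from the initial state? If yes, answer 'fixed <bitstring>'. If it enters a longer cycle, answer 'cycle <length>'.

Step 0: 001
Step 1: G0=NOT G1=NOT 0=1 G1=NOT G2=NOT 1=0 G2=G0=0 -> 100
Step 2: G0=NOT G1=NOT 0=1 G1=NOT G2=NOT 0=1 G2=G0=1 -> 111
Step 3: G0=NOT G1=NOT 1=0 G1=NOT G2=NOT 1=0 G2=G0=1 -> 001
Cycle of length 3 starting at step 0 -> no fixed point

Answer: cycle 3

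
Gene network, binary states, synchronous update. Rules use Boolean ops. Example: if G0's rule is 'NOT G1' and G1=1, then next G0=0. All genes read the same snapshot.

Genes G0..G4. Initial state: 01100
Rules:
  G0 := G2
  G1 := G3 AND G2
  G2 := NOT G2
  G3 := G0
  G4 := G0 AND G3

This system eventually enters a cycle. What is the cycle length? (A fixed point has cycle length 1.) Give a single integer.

Step 0: 01100
Step 1: G0=G2=1 G1=G3&G2=0&1=0 G2=NOT G2=NOT 1=0 G3=G0=0 G4=G0&G3=0&0=0 -> 10000
Step 2: G0=G2=0 G1=G3&G2=0&0=0 G2=NOT G2=NOT 0=1 G3=G0=1 G4=G0&G3=1&0=0 -> 00110
Step 3: G0=G2=1 G1=G3&G2=1&1=1 G2=NOT G2=NOT 1=0 G3=G0=0 G4=G0&G3=0&1=0 -> 11000
Step 4: G0=G2=0 G1=G3&G2=0&0=0 G2=NOT G2=NOT 0=1 G3=G0=1 G4=G0&G3=1&0=0 -> 00110
State from step 4 equals state from step 2 -> cycle length 2

Answer: 2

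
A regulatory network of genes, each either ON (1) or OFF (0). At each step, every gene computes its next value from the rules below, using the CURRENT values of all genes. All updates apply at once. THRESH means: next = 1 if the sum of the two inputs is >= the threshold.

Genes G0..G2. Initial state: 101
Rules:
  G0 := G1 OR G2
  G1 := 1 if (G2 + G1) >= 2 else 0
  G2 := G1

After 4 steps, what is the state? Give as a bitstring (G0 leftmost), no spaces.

Step 1: G0=G1|G2=0|1=1 G1=(1+0>=2)=0 G2=G1=0 -> 100
Step 2: G0=G1|G2=0|0=0 G1=(0+0>=2)=0 G2=G1=0 -> 000
Step 3: G0=G1|G2=0|0=0 G1=(0+0>=2)=0 G2=G1=0 -> 000
Step 4: G0=G1|G2=0|0=0 G1=(0+0>=2)=0 G2=G1=0 -> 000

000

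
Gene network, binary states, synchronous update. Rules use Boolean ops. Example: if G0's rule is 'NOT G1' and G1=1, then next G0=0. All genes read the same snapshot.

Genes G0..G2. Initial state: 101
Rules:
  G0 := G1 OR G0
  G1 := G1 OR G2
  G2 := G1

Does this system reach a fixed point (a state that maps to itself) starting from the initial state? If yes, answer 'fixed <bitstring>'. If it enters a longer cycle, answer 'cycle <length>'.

Answer: fixed 111

Derivation:
Step 0: 101
Step 1: G0=G1|G0=0|1=1 G1=G1|G2=0|1=1 G2=G1=0 -> 110
Step 2: G0=G1|G0=1|1=1 G1=G1|G2=1|0=1 G2=G1=1 -> 111
Step 3: G0=G1|G0=1|1=1 G1=G1|G2=1|1=1 G2=G1=1 -> 111
Fixed point reached at step 2: 111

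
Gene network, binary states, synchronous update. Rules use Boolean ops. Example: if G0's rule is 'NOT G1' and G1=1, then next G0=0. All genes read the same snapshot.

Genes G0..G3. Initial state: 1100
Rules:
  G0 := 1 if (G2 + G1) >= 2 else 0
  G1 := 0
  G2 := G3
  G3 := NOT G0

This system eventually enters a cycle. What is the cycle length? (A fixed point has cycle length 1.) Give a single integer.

Step 0: 1100
Step 1: G0=(0+1>=2)=0 G1=0(const) G2=G3=0 G3=NOT G0=NOT 1=0 -> 0000
Step 2: G0=(0+0>=2)=0 G1=0(const) G2=G3=0 G3=NOT G0=NOT 0=1 -> 0001
Step 3: G0=(0+0>=2)=0 G1=0(const) G2=G3=1 G3=NOT G0=NOT 0=1 -> 0011
Step 4: G0=(1+0>=2)=0 G1=0(const) G2=G3=1 G3=NOT G0=NOT 0=1 -> 0011
State from step 4 equals state from step 3 -> cycle length 1

Answer: 1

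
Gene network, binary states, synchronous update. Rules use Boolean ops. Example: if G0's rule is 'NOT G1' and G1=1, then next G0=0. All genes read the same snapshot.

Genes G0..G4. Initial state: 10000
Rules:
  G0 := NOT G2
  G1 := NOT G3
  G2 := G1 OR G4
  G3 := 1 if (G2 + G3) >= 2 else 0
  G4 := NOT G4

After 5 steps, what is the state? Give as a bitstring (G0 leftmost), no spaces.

Step 1: G0=NOT G2=NOT 0=1 G1=NOT G3=NOT 0=1 G2=G1|G4=0|0=0 G3=(0+0>=2)=0 G4=NOT G4=NOT 0=1 -> 11001
Step 2: G0=NOT G2=NOT 0=1 G1=NOT G3=NOT 0=1 G2=G1|G4=1|1=1 G3=(0+0>=2)=0 G4=NOT G4=NOT 1=0 -> 11100
Step 3: G0=NOT G2=NOT 1=0 G1=NOT G3=NOT 0=1 G2=G1|G4=1|0=1 G3=(1+0>=2)=0 G4=NOT G4=NOT 0=1 -> 01101
Step 4: G0=NOT G2=NOT 1=0 G1=NOT G3=NOT 0=1 G2=G1|G4=1|1=1 G3=(1+0>=2)=0 G4=NOT G4=NOT 1=0 -> 01100
Step 5: G0=NOT G2=NOT 1=0 G1=NOT G3=NOT 0=1 G2=G1|G4=1|0=1 G3=(1+0>=2)=0 G4=NOT G4=NOT 0=1 -> 01101

01101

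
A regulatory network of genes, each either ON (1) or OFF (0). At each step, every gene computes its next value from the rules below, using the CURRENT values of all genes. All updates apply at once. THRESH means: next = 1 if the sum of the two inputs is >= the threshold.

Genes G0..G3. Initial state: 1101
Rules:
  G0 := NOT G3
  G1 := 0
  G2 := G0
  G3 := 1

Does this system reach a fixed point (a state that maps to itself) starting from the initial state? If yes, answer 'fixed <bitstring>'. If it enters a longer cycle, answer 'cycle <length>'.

Step 0: 1101
Step 1: G0=NOT G3=NOT 1=0 G1=0(const) G2=G0=1 G3=1(const) -> 0011
Step 2: G0=NOT G3=NOT 1=0 G1=0(const) G2=G0=0 G3=1(const) -> 0001
Step 3: G0=NOT G3=NOT 1=0 G1=0(const) G2=G0=0 G3=1(const) -> 0001
Fixed point reached at step 2: 0001

Answer: fixed 0001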